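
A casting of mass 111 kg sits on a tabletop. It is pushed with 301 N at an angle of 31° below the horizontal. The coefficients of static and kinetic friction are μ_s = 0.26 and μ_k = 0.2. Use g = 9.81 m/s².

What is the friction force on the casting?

Vertical equilibrium gives N = m g + P sin α = 1244 N.
The horizontal driving force is P cos α = 258 N, so equilibrium needs friction f = 258 N.
μ_s N = 0.26 × 1244 = 323.4 N.
Since 258 N does not exceed the limit, the casting stays at rest and f = 258 N.

f ≈ 258 N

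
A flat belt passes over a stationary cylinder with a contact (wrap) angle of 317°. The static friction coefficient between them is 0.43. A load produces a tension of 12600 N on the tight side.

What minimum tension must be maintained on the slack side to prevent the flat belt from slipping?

T_min ≈ 1170 N

Capstan equation at impending slip: T_tight/T_slack = e^{μβ}.
β = 317° = 5.533 rad; e^{μβ} = e^{0.43×5.533} = 10.79.
T_slack = T_tight / e^{μβ} = 12600 / 10.79 = 1170 N.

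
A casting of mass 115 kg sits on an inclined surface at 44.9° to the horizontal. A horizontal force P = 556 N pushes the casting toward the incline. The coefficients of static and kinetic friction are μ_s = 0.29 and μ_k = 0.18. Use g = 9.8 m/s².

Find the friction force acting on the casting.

Resolve perpendicular to the incline: N = m g cos θ + P sin θ = 115×9.8×cos 44.9° + 556×sin 44.9° = 1191 N.
Parallel to the incline: P cos θ − m g sin θ = 393.8 − 795.5 = -401.7 N; the friction needed to balance this is 401.7 N acting up the slope.
Maximum static friction: μ_s N = 0.29 × 1191 = 345.3 N.
The required 401.7 N exceeds the static limit, so the casting slides down-slope and f = μ_k N = 0.18×1191 = 214 N.

f ≈ 214 N (up the incline)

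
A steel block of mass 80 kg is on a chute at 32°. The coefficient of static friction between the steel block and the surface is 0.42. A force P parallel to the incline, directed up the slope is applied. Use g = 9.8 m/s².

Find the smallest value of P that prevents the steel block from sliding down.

The steel block tends to slide down (tan θ > μ_s), so at the point of impending slip friction acts up-slope at its limit: f = μ_s N.
P is parallel to the surface, so N = m g cos θ = 665 N.
Along the incline: P + μ_s N = m g sin θ, so P = 415 − 0.42×665 = 136 N.

P_min ≈ 136 N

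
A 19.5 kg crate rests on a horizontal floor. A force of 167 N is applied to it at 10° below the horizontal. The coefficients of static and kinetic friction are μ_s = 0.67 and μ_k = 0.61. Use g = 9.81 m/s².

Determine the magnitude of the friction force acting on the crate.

N = m g + P sin α = 191.3 + 167×sin 10° = 220.3 N.
For equilibrium, f = P cos α = 167×cos 10° = 164.5 N.
The static-friction limit is μ_s N = 147.6 N.
164.5 > 147.6 N → the crate slides; f = μ_k N = 0.61×220.3 = 134 N.

f ≈ 134 N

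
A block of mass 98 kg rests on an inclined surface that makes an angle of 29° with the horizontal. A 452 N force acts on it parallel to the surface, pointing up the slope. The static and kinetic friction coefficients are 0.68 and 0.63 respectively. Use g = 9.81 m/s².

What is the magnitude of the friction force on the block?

f ≈ 14.1 N (up the incline)

The normal reaction is N = m g cos θ = 840.8 N.
The friction needed for equilibrium is m g sin θ − P = 466.1 − 452 = 14.09 N, measured positive up-slope.
Static friction can supply at most μ_s N = 571.8 N.
Since |14.09| ≤ 571.8 N, no slip — friction simply equals what equilibrium demands.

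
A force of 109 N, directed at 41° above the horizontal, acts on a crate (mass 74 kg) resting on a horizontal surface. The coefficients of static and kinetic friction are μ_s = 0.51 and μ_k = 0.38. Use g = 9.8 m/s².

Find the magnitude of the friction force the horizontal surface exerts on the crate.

N = m g − P sin α = 725.2 − 109×sin 41° = 653.7 N.
Horizontally, friction must balance P cos α = 82.26 N.
μ_s N = 0.51 × 653.7 = 333.4 N.
Since 82.26 N does not exceed the limit, the crate stays at rest and f = 82.3 N.

f ≈ 82.3 N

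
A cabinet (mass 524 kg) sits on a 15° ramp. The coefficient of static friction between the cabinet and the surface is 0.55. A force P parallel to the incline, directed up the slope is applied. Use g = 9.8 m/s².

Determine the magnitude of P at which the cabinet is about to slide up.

At impending motion up the slope, friction acts down-slope at its limit: f = μ_s N.
P is parallel to the surface, so N = m g cos θ = 4960 N.
Along the incline: P = m g sin θ + μ_s N = 1330 + 0.55×4960 = 4060 N.

P ≈ 4060 N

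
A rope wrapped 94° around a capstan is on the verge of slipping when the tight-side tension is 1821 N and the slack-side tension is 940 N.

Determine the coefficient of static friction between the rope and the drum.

μ ≈ 0.403

T₂/T₁ = e^{μβ} → μ = ln(T₂/T₁)/β.
β = 94° = 1.641 rad.
μ = ln(1821/940)/1.641 = ln(1.937)/1.641 = 0.403.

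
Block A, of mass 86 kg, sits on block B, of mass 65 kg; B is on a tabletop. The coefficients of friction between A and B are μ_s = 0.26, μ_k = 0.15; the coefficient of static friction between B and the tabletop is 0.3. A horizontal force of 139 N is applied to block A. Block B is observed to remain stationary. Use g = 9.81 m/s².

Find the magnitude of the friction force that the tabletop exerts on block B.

The normal force B exerts on A is simply A's weight, N₁ = 843.7 N.
Maximum static friction on A from B: μ_s N₁ = 0.26×843.7 = 219.4 N.
Since P = 139 N ≤ 219.4 N, A does not slip on B; friction on A equals P = 139 N.
By Newton's third law B feels 139 N forward from A. With B stationary, the floor's static friction on B balances it: f₂ = 139 N (well within μ_s(m_A+m_B)g = 444.4 N).

f ≈ 139 N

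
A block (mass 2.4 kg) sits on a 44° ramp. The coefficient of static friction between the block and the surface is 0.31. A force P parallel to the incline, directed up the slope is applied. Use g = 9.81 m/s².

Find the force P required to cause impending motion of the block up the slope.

P ≈ 21.6 N

At impending motion up the slope, friction acts down-slope at its limit: f = μ_s N.
P is parallel to the surface, so N = m g cos θ = 16.9 N.
Along the incline: P = m g sin θ + μ_s N = 16.4 + 0.31×16.9 = 21.6 N.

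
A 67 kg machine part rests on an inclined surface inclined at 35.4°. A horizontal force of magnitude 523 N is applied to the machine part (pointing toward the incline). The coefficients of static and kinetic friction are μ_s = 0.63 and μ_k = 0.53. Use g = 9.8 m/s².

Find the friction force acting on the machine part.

Resolve perpendicular to the incline: N = m g cos θ + P sin θ = 67×9.8×cos 35.4° + 523×sin 35.4° = 838.2 N.
Parallel to the incline: P cos θ − m g sin θ = 426.3 − 380.4 = 45.96 N; the friction needed to balance this is 45.96 N acting down the slope.
The limit of static friction is μ_s N = 528.1 N.
|f_req| = 45.96 ≤ 528.1 N → the machine part is in equilibrium; friction equals the required value.

f ≈ 46 N (down the incline)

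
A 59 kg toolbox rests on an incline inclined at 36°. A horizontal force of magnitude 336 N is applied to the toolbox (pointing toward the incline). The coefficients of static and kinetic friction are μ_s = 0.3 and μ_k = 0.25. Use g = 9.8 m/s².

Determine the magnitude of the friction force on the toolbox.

Normal direction: N = m g cos θ + P sin θ = 665.3 N.
Parallel to the incline: P cos θ − m g sin θ = 271.8 − 339.9 = -68.03 N; the friction needed to balance this is 68.03 N acting up the slope.
The limit of static friction is μ_s N = 199.6 N.
|f_req| = 68.03 ≤ 199.6 N → the toolbox is in equilibrium; friction equals the required value.

f ≈ 68 N (up the incline)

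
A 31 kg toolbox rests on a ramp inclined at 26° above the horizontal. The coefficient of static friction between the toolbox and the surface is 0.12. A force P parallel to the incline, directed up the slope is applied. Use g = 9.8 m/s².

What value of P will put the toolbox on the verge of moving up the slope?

P ≈ 166 N

At impending motion up the slope, friction acts down-slope at its limit: f = μ_s N.
P is parallel to the surface, so N = m g cos θ = 273 N.
Along the incline: P = m g sin θ + μ_s N = 133 + 0.12×273 = 166 N.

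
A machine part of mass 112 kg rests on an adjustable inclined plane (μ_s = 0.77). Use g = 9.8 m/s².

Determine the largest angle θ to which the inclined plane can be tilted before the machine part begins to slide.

θ_max ≈ 37.6°

At the slip threshold, m g sin θ = μ_s · m g cos θ, so tan θ = μ_s.
θ_max = arctan(0.77) = 37.6°.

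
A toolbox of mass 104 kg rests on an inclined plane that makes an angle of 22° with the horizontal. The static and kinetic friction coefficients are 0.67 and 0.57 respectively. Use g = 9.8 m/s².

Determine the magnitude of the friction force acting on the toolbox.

f ≈ 382 N (up the incline)

Perpendicular to the surface, N = m g cos θ = 104·9.8·cos 22° = 945 N.
For equilibrium along the incline, friction must balance the weight component: f = m g sin θ = 381.8 N up the slope.
Static friction can supply at most μ_s N = 633.1 N.
Since |381.8| ≤ 633.1 N, the toolbox remains in static equilibrium and friction takes exactly the required value.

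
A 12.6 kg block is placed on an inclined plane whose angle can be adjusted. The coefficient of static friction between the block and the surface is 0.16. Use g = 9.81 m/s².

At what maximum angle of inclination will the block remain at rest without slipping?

At the slip threshold, m g sin θ = μ_s · m g cos θ, so tan θ = μ_s.
θ_max = arctan(0.16) = 9.09°.

θ_max ≈ 9.09°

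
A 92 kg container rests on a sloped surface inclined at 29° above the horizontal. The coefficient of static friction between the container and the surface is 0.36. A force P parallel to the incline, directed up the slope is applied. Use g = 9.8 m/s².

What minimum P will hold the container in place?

P_min ≈ 153 N

The container tends to slide down (tan θ > μ_s), so at the point of impending slip friction acts up-slope at its limit: f = μ_s N.
P is parallel to the surface, so N = m g cos θ = 789 N.
Along the incline: P + μ_s N = m g sin θ, so P = 437 − 0.36×789 = 153 N.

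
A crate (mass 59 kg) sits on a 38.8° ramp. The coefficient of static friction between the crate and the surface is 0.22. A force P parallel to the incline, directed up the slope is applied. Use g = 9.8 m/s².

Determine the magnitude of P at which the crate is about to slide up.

P ≈ 461 N

At impending motion up the slope, friction acts down-slope at its limit: f = μ_s N.
P is parallel to the surface, so N = m g cos θ = 451 N.
Along the incline: P = m g sin θ + μ_s N = 362 + 0.22×451 = 461 N.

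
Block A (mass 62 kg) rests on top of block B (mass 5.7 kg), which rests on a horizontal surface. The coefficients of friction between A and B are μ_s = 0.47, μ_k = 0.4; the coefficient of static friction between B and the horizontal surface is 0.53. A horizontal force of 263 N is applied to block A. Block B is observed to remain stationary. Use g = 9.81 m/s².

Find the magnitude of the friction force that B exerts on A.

f ≈ 263 N

Normal force at the A–B interface: N₁ = m_A g = 608.2 N.
So the A–B interface can sustain at most μ_s N₁ = 285.9 N of static friction.
Since P = 263 N ≤ 285.9 N, A does not slip on B; friction on A equals P = 263 N.
B experiences an equal 263 N forward from A (third law). B is in equilibrium, so the floor supplies f₂ = 263 N of static friction (limit μ_s(m_A+m_B)g = 352 N, not exceeded).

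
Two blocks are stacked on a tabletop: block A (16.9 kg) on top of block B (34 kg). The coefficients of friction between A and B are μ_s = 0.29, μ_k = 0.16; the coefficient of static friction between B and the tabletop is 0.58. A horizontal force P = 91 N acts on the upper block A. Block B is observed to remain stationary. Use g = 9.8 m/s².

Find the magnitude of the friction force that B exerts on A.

f ≈ 26.5 N

The normal force B exerts on A is simply A's weight, N₁ = 165.6 N.
So the A–B interface can sustain at most μ_s N₁ = 48.03 N of static friction.
Since P = 91 N > 48.03 N, A slides on B; the A–B friction is kinetic: f₁ = μ_k N₁ = 0.16×165.6 = 26.5 N.
By Newton's third law B feels 26.5 N forward from A. With B stationary, the floor's static friction on B balances it: f₂ = 26.5 N (well within μ_s(m_A+m_B)g = 289.3 N).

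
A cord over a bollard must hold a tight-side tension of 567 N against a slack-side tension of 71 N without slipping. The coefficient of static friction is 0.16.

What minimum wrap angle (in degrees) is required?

β_min ≈ 744°

T₂/T₁ = e^{μβ} → β = ln(T₂/T₁)/μ.
β = ln(567/71)/0.16 = 2.078/0.16 = 12.99 rad.
In degrees: β = 12.99 × 180/π = 744°.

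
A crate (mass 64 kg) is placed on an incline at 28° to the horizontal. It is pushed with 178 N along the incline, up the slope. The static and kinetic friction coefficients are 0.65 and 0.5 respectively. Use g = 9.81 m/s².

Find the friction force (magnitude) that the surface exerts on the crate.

The normal reaction is N = m g cos θ = 554.3 N.
For equilibrium along the incline the friction force must supply f = m g sin θ − P = 294.8 − 178 = 116.8 N (positive meaning up-slope).
Maximum static friction available: μ_s N = 0.65 × 554.3 = 360.3 N.
Since |116.8| ≤ 360.3 N, no slip — friction simply equals what equilibrium demands.

f ≈ 117 N (up the incline)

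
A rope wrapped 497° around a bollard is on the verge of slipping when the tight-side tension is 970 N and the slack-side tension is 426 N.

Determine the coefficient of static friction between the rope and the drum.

T₂/T₁ = e^{μβ} → μ = ln(T₂/T₁)/β.
β = 497° = 8.674 rad.
μ = ln(970/426)/8.674 = ln(2.277)/8.674 = 0.0949.

μ ≈ 0.0949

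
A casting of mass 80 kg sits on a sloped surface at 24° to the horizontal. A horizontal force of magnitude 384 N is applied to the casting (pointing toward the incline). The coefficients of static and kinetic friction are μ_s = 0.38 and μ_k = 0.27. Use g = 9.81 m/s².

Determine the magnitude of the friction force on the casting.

Normal direction: N = m g cos θ + P sin θ = 873.1 N.
Along the incline, the net driving force (taking up-slope positive) is P cos θ − m g sin θ = 350.8 − 319.2 = 31.59 N, so equilibrium requires friction f = -31.59 N (down-slope).
Maximum static friction: μ_s N = 0.38 × 873.1 = 331.8 N.
|f_req| = 31.59 ≤ 331.8 N → the casting is in equilibrium; friction equals the required value.

f ≈ 31.6 N (down the incline)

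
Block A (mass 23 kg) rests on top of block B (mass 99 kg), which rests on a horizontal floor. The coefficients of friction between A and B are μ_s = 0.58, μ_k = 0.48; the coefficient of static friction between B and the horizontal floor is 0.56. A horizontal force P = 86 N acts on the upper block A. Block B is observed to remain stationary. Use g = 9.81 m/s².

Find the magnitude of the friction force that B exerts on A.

Between the blocks, N₁ = m_A g = 225.6 N.
So the A–B interface can sustain at most μ_s N₁ = 130.9 N of static friction.
Since P = 86 N ≤ 130.9 N, A does not slip on B; friction on A equals P = 86 N.
B experiences an equal 86 N forward from A (third law). B is in equilibrium, so the floor supplies f₂ = 86 N of static friction (limit μ_s(m_A+m_B)g = 670.2 N, not exceeded).

f ≈ 86 N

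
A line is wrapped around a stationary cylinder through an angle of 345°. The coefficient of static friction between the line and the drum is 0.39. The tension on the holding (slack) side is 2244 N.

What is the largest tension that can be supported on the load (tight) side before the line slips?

At impending slip the capstan equation gives T₂/T₁ = e^{μβ} with β in radians.
β = 345° × π/180 = 6.021 rad.
e^{μβ} = e^{0.39×6.021} = 10.47.
T₂ = T₁ · e^{μβ} = 2244 × 10.47 = 23500 N.

T_max ≈ 23500 N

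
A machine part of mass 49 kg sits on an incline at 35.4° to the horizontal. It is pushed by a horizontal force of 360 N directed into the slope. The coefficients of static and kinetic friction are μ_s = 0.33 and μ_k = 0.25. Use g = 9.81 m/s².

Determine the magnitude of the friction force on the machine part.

Normal direction: N = m g cos θ + P sin θ = 600.4 N.
Along the incline, the net driving force (taking up-slope positive) is P cos θ − m g sin θ = 293.4 − 278.5 = 14.99 N, so equilibrium requires friction f = -14.99 N (down-slope).
Maximum static friction: μ_s N = 0.33 × 600.4 = 198.1 N.
|f_req| = 14.99 ≤ 198.1 N → the machine part is in equilibrium; friction equals the required value.

f ≈ 15 N (down the incline)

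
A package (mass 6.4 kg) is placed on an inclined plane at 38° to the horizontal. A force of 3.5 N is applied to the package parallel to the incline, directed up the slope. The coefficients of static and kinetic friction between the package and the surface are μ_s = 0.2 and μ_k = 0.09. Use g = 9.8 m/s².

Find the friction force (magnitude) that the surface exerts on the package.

f ≈ 4.45 N (up the incline)

Perpendicular to the surface, N = m g cos θ = 6.4·9.8·cos 38° = 49.42 N.
Parallel to the incline, ΣF = 0 gives f = m g sin θ − P = 38.61 − 3.5 = 35.11 N (up-slope positive).
Static friction can supply at most μ_s N = 9.885 N.
|35.11| exceeds 9.885 N, so the package slips down-slope; friction is kinetic, f = μ_k N = 0.09×49.42 = 4.45 N.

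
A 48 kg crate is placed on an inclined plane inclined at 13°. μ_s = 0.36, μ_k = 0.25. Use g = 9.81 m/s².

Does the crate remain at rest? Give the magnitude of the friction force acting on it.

N = m g cos θ = 459 N.
Down-slope weight component: m g sin θ = 106 N.
μ_s N = 165 N.
106 ≤ 165 N, so it stays put; friction = 106 N.

f ≈ 106 N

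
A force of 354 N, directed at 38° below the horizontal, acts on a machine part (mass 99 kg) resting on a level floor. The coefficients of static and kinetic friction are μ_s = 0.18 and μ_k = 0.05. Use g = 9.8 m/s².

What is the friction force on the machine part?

The vertical component of P adds to the normal force: N = m g + P sin α = 970.2 + 217.9 = 1188 N.
Horizontally, friction must balance P cos α = 279 N.
μ_s N = 0.18 × 1188 = 213.9 N.
279 > 213.9 N → the machine part slides; f = μ_k N = 0.05×1188 = 59.4 N.

f ≈ 59.4 N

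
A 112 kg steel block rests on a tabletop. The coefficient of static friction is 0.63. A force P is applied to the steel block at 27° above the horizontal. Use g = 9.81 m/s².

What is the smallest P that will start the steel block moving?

N = m g − P sin α (the pull lifts the steel block).
At impending slip, P cos α = μ_s N = μ_s (m g − P sin α).
Solving: P (cos α + μ_s sin α) = μ_s m g → P = 0.63×1100/(cos 27° + 0.63 sin 27°) = 692/1.177 = 588 N.

P ≈ 588 N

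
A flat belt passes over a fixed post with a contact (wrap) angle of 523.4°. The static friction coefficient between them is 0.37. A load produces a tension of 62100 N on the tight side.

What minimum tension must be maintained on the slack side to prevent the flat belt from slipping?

Capstan equation at impending slip: T_tight/T_slack = e^{μβ}.
β = 523.4° = 9.135 rad; e^{μβ} = e^{0.37×9.135} = 29.37.
T_slack = T_tight / e^{μβ} = 62100 / 29.37 = 2110 N.

T_min ≈ 2110 N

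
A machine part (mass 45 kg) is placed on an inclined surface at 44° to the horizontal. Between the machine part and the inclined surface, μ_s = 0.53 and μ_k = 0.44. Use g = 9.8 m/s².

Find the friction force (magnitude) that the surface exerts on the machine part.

Perpendicular to the surface, N = m g cos θ = 45·9.8·cos 44° = 317.2 N.
For equilibrium along the incline, friction must balance the weight component: f = m g sin θ = 306.3 N up the slope.
Static friction can supply at most μ_s N = 168.1 N.
Since |306.3| > 168.1 N, static friction cannot hold it; the machine part slides down the incline and kinetic friction applies: f = μ_k N = 0.44 × 317.2 = 140 N.

f ≈ 140 N (up the incline)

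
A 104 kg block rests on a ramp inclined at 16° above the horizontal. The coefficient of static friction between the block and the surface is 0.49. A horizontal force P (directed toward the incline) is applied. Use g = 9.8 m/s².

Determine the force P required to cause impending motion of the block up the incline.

At impending motion up the slope, friction acts down-slope at its limit: f = μ_s N.
Perpendicular to the incline: N = m g cos θ + P sin θ.
Along the incline: P cos θ = m g sin θ + μ_s N = m g sin θ + μ_s (m g cos θ + P sin θ).
Solving, P (cos θ − μ_s sin θ) = m g (sin θ + μ_s cos θ), so P = 104×9.8×(sin 16° + 0.49 cos 16°)/(cos 16° − 0.49 sin 16°) = 1020×0.7467/0.8262 = 921 N.

P ≈ 921 N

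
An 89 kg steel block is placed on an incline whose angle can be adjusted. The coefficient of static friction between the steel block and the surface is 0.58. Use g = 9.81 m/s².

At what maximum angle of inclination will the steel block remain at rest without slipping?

At the slip threshold, m g sin θ = μ_s · m g cos θ, so tan θ = μ_s.
θ_max = arctan(0.58) = 30.1°.

θ_max ≈ 30.1°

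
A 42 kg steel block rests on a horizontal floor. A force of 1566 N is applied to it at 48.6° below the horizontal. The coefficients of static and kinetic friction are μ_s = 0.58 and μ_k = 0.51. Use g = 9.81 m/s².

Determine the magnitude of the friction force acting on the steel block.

N = m g + P sin α = 412 + 1566×sin 48.6° = 1587 N.
For equilibrium, f = P cos α = 1566×cos 48.6° = 1036 N.
The static-friction limit is μ_s N = 920.3 N.
1036 > 920.3 N → the steel block slides; f = μ_k N = 0.51×1587 = 809 N.

f ≈ 809 N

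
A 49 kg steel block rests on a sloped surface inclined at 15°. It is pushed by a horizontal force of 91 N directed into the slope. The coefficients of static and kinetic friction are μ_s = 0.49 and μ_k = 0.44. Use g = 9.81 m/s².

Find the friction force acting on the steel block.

Normal direction: N = m g cos θ + P sin θ = 487.9 N.
Parallel to the incline: P cos θ − m g sin θ = 87.9 − 124.4 = -36.51 N; the friction needed to balance this is 36.51 N acting up the slope.
Maximum static friction: μ_s N = 0.49 × 487.9 = 239.1 N.
|f_req| = 36.51 ≤ 239.1 N → the steel block is in equilibrium; friction equals the required value.

f ≈ 36.5 N (up the incline)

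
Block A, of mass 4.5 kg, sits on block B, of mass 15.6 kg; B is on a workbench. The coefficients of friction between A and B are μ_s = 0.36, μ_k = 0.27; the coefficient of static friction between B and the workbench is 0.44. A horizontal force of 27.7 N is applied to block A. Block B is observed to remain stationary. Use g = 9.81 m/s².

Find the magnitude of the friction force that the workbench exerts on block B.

f ≈ 11.9 N

The normal force B exerts on A is simply A's weight, N₁ = 44.15 N.
Maximum static friction on A from B: μ_s N₁ = 0.36×44.15 = 15.89 N.
P = 27.7 N exceeds that limit, so A slips over B and the interface friction becomes kinetic: f₁ = μ_k N₁ = 0.27×44.15 = 11.9 N.
B experiences an equal 11.9 N forward from A (third law). B is in equilibrium, so the floor supplies f₂ = 11.9 N of static friction (limit μ_s(m_A+m_B)g = 86.76 N, not exceeded).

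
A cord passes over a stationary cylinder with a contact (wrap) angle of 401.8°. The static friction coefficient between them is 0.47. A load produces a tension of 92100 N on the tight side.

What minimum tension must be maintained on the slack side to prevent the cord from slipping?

T_min ≈ 3410 N

Capstan equation at impending slip: T_tight/T_slack = e^{μβ}.
β = 401.8° = 7.013 rad; e^{μβ} = e^{0.47×7.013} = 27.
T_slack = T_tight / e^{μβ} = 92100 / 27 = 3410 N.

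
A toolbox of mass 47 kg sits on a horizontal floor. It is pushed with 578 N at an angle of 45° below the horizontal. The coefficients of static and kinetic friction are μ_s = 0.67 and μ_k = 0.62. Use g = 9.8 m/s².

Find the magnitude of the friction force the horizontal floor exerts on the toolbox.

f ≈ 409 N

N = m g + P sin α = 460.6 + 578×sin 45° = 869.3 N.
Horizontally, friction must balance P cos α = 408.7 N.
The static-friction limit is μ_s N = 582.4 N.
408.7 ≤ 582.4 N → static; friction equals the required 409 N.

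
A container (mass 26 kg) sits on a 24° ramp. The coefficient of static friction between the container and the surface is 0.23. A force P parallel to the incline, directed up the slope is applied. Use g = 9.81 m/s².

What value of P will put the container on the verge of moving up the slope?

At impending motion up the slope, friction acts down-slope at its limit: f = μ_s N.
P is parallel to the surface, so N = m g cos θ = 233 N.
Along the incline: P = m g sin θ + μ_s N = 104 + 0.23×233 = 157 N.

P ≈ 157 N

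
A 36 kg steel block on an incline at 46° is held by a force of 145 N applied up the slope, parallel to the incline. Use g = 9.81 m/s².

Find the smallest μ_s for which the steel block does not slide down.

N = m g cos θ = 245.3 N.
Friction must make up the shortfall along the incline: f = m g sin θ − P = 254 − 145 = 109 N.
At the threshold f = μ_s N, so μ_s,min = 109/245.3 = 0.444.

μ_s,min ≈ 0.444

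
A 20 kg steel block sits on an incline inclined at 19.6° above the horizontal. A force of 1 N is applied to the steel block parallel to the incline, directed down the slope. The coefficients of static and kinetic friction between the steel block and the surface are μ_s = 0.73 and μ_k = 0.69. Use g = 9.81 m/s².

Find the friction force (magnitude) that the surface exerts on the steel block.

Perpendicular to the surface, N = m g cos θ = 20·9.81·cos 19.6° = 184.8 N.
The friction needed for equilibrium is m g sin θ + P = 65.82 + 1 = 66.82 N, measured positive up-slope.
Static friction can supply at most μ_s N = 134.9 N.
Since |66.82| ≤ 134.9 N, the steel block remains in static equilibrium and friction takes exactly the required value.

f ≈ 66.8 N (up the incline)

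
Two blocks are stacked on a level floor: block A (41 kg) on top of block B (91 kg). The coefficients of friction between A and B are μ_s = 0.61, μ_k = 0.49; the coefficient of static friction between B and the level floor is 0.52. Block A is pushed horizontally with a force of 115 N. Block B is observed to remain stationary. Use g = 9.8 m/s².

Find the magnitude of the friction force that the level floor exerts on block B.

f ≈ 115 N

The normal force B exerts on A is simply A's weight, N₁ = 401.8 N.
Maximum static friction on A from B: μ_s N₁ = 0.61×401.8 = 245.1 N.
P = 115 N is within that limit, so A and B move together (both at rest); the A–B friction is simply f₁ = P = 115 N.
B experiences an equal 115 N forward from A (third law). B is in equilibrium, so the floor supplies f₂ = 115 N of static friction (limit μ_s(m_A+m_B)g = 672.7 N, not exceeded).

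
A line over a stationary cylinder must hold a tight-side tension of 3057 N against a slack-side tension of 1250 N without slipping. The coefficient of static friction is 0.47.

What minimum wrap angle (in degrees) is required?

β_min ≈ 109°

T₂/T₁ = e^{μβ} → β = ln(T₂/T₁)/μ.
β = ln(3057/1250)/0.47 = 0.8943/0.47 = 1.903 rad.
In degrees: β = 1.903 × 180/π = 109°.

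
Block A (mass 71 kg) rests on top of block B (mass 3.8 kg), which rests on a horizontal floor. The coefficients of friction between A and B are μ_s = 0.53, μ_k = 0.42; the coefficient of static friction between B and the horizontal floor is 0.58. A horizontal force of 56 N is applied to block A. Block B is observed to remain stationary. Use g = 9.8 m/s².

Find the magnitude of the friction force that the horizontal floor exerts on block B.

f ≈ 56 N

Between the blocks, N₁ = m_A g = 695.8 N.
So the A–B interface can sustain at most μ_s N₁ = 368.8 N of static friction.
P = 56 N is within that limit, so A and B move together (both at rest); the A–B friction is simply f₁ = P = 56 N.
By Newton's third law B feels 56 N forward from A. With B stationary, the floor's static friction on B balances it: f₂ = 56 N (well within μ_s(m_A+m_B)g = 425.2 N).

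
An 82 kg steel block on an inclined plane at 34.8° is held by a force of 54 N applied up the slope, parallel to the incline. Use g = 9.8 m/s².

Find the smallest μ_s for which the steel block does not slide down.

N = m g cos θ = 659.9 N.
Friction must make up the shortfall along the incline: f = m g sin θ − P = 458.6 − 54 = 404.6 N.
At the threshold f = μ_s N, so μ_s,min = 404.6/659.9 = 0.613.

μ_s,min ≈ 0.613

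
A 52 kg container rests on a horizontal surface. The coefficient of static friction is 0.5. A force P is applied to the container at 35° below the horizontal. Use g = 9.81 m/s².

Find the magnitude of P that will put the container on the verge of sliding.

P ≈ 479 N

N = m g + P sin α (the push presses the container into the horizontal surface).
At impending slip, P cos α = μ_s N = μ_s (m g + P sin α).
Solving: P (cos α − μ_s sin α) = μ_s m g → P = 0.5×510/(cos 35° − 0.5 sin 35°) = 255/0.5324 = 479 N.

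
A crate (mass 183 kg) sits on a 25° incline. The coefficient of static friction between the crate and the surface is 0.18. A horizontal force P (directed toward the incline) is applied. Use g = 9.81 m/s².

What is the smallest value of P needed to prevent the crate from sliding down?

P_min ≈ 474 N

The crate tends to slide down (tan θ > μ_s), so at the point of impending slip friction acts up-slope at its limit: f = μ_s N.
Perpendicular to the incline: N = m g cos θ + P sin θ.
Along the incline: P cos θ + μ_s N = m g sin θ, i.e. P cos θ + μ_s (m g cos θ + P sin θ) = m g sin θ.
Solving, P (cos θ + μ_s sin θ) = m g (sin θ − μ_s cos θ), so P = 1800×0.2595/0.9824 = 474 N.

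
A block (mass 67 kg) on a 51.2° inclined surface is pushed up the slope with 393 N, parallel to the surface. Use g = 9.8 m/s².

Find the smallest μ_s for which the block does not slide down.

N = m g cos θ = 411.4 N.
Friction must make up the shortfall along the incline: f = m g sin θ − P = 511.7 − 393 = 118.7 N.
At the threshold f = μ_s N, so μ_s,min = 118.7/411.4 = 0.289.

μ_s,min ≈ 0.289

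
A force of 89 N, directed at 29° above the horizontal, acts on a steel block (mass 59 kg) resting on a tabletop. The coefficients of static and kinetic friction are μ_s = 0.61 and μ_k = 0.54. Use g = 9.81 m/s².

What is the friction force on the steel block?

f ≈ 77.8 N

The vertical component of P reduces the normal force: N = m g − P sin α = 578.8 − 43.15 = 535.6 N.
The horizontal driving force is P cos α = 77.84 N, so equilibrium needs friction f = 77.84 N.
μ_s N = 0.61 × 535.6 = 326.7 N.
Since 77.84 N does not exceed the limit, the steel block stays at rest and f = 77.8 N.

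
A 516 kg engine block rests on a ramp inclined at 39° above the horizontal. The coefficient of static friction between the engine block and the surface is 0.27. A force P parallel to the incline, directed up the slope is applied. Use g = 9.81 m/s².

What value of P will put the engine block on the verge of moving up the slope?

P ≈ 4250 N

At impending motion up the slope, friction acts down-slope at its limit: f = μ_s N.
P is parallel to the surface, so N = m g cos θ = 3930 N.
Along the incline: P = m g sin θ + μ_s N = 3190 + 0.27×3930 = 4250 N.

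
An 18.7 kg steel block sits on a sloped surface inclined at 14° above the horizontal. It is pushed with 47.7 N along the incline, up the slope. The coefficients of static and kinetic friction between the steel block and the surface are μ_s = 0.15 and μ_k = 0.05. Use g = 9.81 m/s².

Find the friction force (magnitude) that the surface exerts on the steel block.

The normal reaction is N = m g cos θ = 178 N.
The friction needed for equilibrium is m g sin θ − P = 44.38 − 47.7 = -3.32 N, measured positive up-slope.
Maximum static friction available: μ_s N = 0.15 × 178 = 26.7 N.
Since |-3.32| ≤ 26.7 N, static friction is sufficient; f equals the required value, not μ_s N.

f ≈ 3.32 N (down the incline)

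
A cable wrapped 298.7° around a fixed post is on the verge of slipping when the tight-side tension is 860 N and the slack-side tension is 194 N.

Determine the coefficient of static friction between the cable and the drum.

μ ≈ 0.286

T₂/T₁ = e^{μβ} → μ = ln(T₂/T₁)/β.
β = 298.7° = 5.213 rad.
μ = ln(860/194)/5.213 = ln(4.433)/5.213 = 0.286.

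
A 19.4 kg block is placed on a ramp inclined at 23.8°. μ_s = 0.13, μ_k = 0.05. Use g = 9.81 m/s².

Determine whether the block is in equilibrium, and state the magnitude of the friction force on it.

N = m g cos θ = 174 N.
Down-slope weight component: m g sin θ = 76.8 N.
μ_s N = 22.6 N.
76.8 > 22.6 N, so it slides; kinetic friction f = μ_k N = 0.05×174 = 8.71 N.

f ≈ 8.71 N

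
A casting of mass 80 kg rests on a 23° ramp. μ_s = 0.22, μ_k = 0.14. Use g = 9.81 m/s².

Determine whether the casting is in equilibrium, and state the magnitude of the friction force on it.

f ≈ 101 N

N = m g cos θ = 722 N.
Down-slope weight component: m g sin θ = 307 N.
μ_s N = 159 N.
307 > 159 N, so it slides; kinetic friction f = μ_k N = 0.14×722 = 101 N.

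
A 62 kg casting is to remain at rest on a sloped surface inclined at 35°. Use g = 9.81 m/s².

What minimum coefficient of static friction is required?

μ_s,min ≈ 0.7

At the slip threshold m g sin θ = μ_s m g cos θ, so μ_s,min = tan θ.
μ_s,min = tan 35° = 0.7.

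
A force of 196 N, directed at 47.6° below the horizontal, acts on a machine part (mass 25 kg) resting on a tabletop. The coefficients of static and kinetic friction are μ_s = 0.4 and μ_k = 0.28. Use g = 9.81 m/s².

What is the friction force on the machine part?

f ≈ 132 N

N = m g + P sin α = 245.2 + 196×sin 47.6° = 390 N.
Horizontally, friction must balance P cos α = 132.2 N.
The static-friction limit is μ_s N = 156 N.
132.2 ≤ 156 N → static; friction equals the required 132 N.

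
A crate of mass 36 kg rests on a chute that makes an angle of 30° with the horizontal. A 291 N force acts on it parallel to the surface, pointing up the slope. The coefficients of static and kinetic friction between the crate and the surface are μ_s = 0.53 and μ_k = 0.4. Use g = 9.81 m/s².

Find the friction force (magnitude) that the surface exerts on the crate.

f ≈ 114 N (down the incline)

Perpendicular to the surface, N = m g cos θ = 36·9.81·cos 30° = 305.8 N.
Parallel to the incline, ΣF = 0 gives f = m g sin θ − P = 176.6 − 291 = -114.4 N (up-slope positive).
Static friction can supply at most μ_s N = 162.1 N.
Since |-114.4| ≤ 162.1 N, static friction is sufficient; f equals the required value, not μ_s N.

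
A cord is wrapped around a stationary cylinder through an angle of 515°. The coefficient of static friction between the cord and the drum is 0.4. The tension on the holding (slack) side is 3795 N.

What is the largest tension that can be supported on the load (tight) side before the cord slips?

T_max ≈ 138000 N

At impending slip the capstan equation gives T₂/T₁ = e^{μβ} with β in radians.
β = 515° × π/180 = 8.988 rad.
e^{μβ} = e^{0.4×8.988} = 36.43.
T₂ = T₁ · e^{μβ} = 3795 × 36.43 = 138000 N.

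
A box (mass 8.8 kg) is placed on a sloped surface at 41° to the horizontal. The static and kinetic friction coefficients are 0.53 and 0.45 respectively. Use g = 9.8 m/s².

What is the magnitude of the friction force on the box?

f ≈ 29.3 N (up the incline)

The normal reaction is N = m g cos θ = 65.09 N.
For equilibrium along the incline, friction must balance the weight component: f = m g sin θ = 56.58 N up the slope.
The static-friction ceiling is μ_s N = 0.53 × 65.09 = 34.5 N.
Since |56.58| > 34.5 N, static friction cannot hold it; the box slides down the incline and kinetic friction applies: f = μ_k N = 0.45 × 65.09 = 29.3 N.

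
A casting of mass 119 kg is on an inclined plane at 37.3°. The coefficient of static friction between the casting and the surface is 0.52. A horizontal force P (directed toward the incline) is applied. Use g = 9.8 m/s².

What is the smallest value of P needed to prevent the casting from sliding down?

P_min ≈ 202 N

The casting tends to slide down (tan θ > μ_s), so at the point of impending slip friction acts up-slope at its limit: f = μ_s N.
Perpendicular to the incline: N = m g cos θ + P sin θ.
Along the incline: P cos θ + μ_s N = m g sin θ, i.e. P cos θ + μ_s (m g cos θ + P sin θ) = m g sin θ.
Solving, P (cos θ + μ_s sin θ) = m g (sin θ − μ_s cos θ), so P = 1170×0.1923/1.111 = 202 N.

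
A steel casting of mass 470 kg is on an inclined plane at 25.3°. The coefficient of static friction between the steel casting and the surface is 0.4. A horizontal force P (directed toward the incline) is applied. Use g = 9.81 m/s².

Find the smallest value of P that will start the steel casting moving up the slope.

P ≈ 4960 N

At impending motion up the slope, friction acts down-slope at its limit: f = μ_s N.
Perpendicular to the incline: N = m g cos θ + P sin θ.
Along the incline: P cos θ = m g sin θ + μ_s N = m g sin θ + μ_s (m g cos θ + P sin θ).
Solving, P (cos θ − μ_s sin θ) = m g (sin θ + μ_s cos θ), so P = 470×9.81×(sin 25.3° + 0.4 cos 25.3°)/(cos 25.3° − 0.4 sin 25.3°) = 4610×0.789/0.7331 = 4960 N.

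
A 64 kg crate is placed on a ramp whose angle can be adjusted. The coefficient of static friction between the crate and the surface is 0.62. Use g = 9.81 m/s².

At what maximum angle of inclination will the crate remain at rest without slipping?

At the slip threshold, m g sin θ = μ_s · m g cos θ, so tan θ = μ_s.
θ_max = arctan(0.62) = 31.8°.

θ_max ≈ 31.8°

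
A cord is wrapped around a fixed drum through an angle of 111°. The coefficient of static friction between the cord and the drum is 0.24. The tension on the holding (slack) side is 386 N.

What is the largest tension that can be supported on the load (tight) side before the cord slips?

T_max ≈ 614 N

At impending slip the capstan equation gives T₂/T₁ = e^{μβ} with β in radians.
β = 111° × π/180 = 1.937 rad.
e^{μβ} = e^{0.24×1.937} = 1.592.
T₂ = T₁ · e^{μβ} = 386 × 1.592 = 614 N.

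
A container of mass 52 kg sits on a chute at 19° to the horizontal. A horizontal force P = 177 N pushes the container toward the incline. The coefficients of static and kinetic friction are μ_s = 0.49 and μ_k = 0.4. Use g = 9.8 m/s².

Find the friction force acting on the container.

The horizontal push has a component P sin θ into the surface, so N = m g cos θ + P sin θ = 481.8 + 57.63 = 539.5 N.
Parallel to the incline: P cos θ − m g sin θ = 167.4 − 165.9 = 1.447 N; the friction needed to balance this is 1.447 N acting down the slope.
The limit of static friction is μ_s N = 264.3 N.
Since 1.447 N is within the 264.3 N limit, the container stays put and friction is exactly 1.45 N.

f ≈ 1.45 N (down the incline)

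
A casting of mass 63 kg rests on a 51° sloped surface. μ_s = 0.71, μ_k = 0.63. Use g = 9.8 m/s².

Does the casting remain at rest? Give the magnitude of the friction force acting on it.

f ≈ 245 N

N = m g cos θ = 389 N.
Down-slope weight component: m g sin θ = 480 N.
μ_s N = 276 N.
480 > 276 N, so it slides; kinetic friction f = μ_k N = 0.63×389 = 245 N.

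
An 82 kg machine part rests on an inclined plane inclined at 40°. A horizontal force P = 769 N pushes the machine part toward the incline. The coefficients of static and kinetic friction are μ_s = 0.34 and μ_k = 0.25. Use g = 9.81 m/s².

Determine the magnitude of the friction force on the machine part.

The horizontal push has a component P sin θ into the surface, so N = m g cos θ + P sin θ = 616.2 + 494.3 = 1111 N.
Along the incline, the net driving force (taking up-slope positive) is P cos θ − m g sin θ = 589.1 − 517.1 = 72.02 N, so equilibrium requires friction f = -72.02 N (down-slope).
The limit of static friction is μ_s N = 377.6 N.
|f_req| = 72.02 ≤ 377.6 N → the machine part is in equilibrium; friction equals the required value.

f ≈ 72 N (down the incline)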